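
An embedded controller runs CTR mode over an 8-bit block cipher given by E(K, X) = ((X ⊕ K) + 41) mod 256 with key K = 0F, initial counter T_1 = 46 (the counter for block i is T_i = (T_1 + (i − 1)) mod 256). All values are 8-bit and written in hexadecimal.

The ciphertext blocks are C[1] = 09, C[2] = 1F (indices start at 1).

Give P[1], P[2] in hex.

P[1] = 83, P[2] = 96

CTR decryption: S_i = E(K, T_i) where T_i is the counter for block i; P_i = C_i ⊕ S_i.
P[1]: T = 46, S = E(K, T) = 8A; 09 ⊕ 8A = 83.
P[2]: T = 47, S = E(K, T) = 89; 1F ⊕ 89 = 96.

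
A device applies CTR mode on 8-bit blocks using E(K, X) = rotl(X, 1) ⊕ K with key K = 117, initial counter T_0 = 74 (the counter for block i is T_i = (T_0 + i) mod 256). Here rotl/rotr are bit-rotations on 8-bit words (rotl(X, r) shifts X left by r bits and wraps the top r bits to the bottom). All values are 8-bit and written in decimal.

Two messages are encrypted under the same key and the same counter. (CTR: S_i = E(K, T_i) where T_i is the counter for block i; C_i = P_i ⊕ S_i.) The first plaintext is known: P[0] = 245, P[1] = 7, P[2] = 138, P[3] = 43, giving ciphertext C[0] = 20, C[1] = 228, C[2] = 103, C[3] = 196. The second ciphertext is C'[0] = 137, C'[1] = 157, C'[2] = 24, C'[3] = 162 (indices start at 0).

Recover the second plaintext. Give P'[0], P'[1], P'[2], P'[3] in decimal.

P'[0] = 104, P'[1] = 126, P'[2] = 245, P'[3] = 77

In CTR with a reused counter, both messages share the same keystream S_i, so C_i ⊕ C'_i = P_i ⊕ P'_i and thus P'_i = P_i ⊕ C_i ⊕ C'_i.
P'[0]: 245 ⊕ 20 ⊕ 137 = 104.
P'[1]: 7 ⊕ 228 ⊕ 157 = 126.
P'[2]: 138 ⊕ 103 ⊕ 24 = 245.
P'[3]: 43 ⊕ 196 ⊕ 162 = 77.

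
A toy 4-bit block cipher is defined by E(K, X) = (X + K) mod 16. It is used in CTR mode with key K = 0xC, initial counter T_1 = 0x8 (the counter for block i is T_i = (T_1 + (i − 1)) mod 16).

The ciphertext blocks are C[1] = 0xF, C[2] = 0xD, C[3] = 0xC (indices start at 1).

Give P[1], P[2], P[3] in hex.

CTR decryption: S_i = E(K, T_i) where T_i is the counter for block i; P_i = C_i ⊕ S_i.
P[1]: T = 0x8, S = E(K, T) = 0x4; 0xF ⊕ 0x4 = 0xB.
P[2]: T = 0x9, S = E(K, T) = 0x5; 0xD ⊕ 0x5 = 0x8.
P[3]: T = 0xA, S = E(K, T) = 0x6; 0xC ⊕ 0x6 = 0xA.

P[1] = 0xB, P[2] = 0x8, P[3] = 0xA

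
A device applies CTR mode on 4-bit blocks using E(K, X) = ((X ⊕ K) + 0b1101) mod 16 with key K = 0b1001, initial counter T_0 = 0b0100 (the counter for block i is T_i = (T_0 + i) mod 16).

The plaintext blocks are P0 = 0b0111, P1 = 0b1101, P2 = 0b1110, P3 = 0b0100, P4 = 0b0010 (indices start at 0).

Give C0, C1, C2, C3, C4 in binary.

C0 = 0b1101, C1 = 0b0100, C2 = 0b0010, C3 = 0b1111, C4 = 0b1100

CTR encryption: S_i = E(K, T_i) where T_i is the counter for block i; C_i = P_i ⊕ S_i.
C0: T = 0b0100, S = E(K, T) = 0b1010; 0b0111 ⊕ 0b1010 = 0b1101.
C1: T = 0b0101, S = E(K, T) = 0b1001; 0b1101 ⊕ 0b1001 = 0b0100.
C2: T = 0b0110, S = E(K, T) = 0b1100; 0b1110 ⊕ 0b1100 = 0b0010.
C3: T = 0b0111, S = E(K, T) = 0b1011; 0b0100 ⊕ 0b1011 = 0b1111.
C4: T = 0b1000, S = E(K, T) = 0b1110; 0b0010 ⊕ 0b1110 = 0b1100.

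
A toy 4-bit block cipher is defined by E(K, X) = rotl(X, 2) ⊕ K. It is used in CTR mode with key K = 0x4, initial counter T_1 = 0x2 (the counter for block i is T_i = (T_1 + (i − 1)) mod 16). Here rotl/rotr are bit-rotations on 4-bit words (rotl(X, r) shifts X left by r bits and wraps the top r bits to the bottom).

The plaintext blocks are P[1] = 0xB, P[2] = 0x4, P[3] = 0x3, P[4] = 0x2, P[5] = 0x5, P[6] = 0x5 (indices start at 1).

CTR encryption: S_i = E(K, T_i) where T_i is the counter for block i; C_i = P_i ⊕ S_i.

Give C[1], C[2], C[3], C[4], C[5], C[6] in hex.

C[1]: T = 0x2, S = E(K, T) = 0xC; 0xB ⊕ 0xC = 0x7.
C[2]: T = 0x3, S = E(K, T) = 0x8; 0x4 ⊕ 0x8 = 0xC.
C[3]: T = 0x4, S = E(K, T) = 0x5; 0x3 ⊕ 0x5 = 0x6.
C[4]: T = 0x5, S = E(K, T) = 0x1; 0x2 ⊕ 0x1 = 0x3.
C[5]: T = 0x6, S = E(K, T) = 0xD; 0x5 ⊕ 0xD = 0x8.
C[6]: T = 0x7, S = E(K, T) = 0x9; 0x5 ⊕ 0x9 = 0xC.

C[1] = 0x7, C[2] = 0xC, C[3] = 0x6, C[4] = 0x3, C[5] = 0x8, C[6] = 0xC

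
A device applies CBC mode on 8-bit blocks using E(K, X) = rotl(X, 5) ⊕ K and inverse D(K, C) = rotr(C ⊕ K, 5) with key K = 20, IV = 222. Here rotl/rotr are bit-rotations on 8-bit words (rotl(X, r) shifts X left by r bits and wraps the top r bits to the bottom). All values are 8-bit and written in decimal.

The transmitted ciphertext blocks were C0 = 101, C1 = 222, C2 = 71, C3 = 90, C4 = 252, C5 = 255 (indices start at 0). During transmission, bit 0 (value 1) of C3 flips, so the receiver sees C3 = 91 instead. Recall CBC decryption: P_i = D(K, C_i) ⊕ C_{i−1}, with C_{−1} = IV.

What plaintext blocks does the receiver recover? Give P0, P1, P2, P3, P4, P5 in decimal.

P0 = 85, P1 = 51, P2 = 68, P3 = 61, P4 = 28, P5 = 163

Only C3 changed, to 91. In CBC, a change in C_i garbles P_i and flips the same bit in P_{i+1}. Decrypting the received ciphertext:
P0: D(K, 101) = 139; 139 ⊕ 222 = 85.
P1: D(K, 222) = 86; 86 ⊕ 101 = 51.
P2: D(K, 71) = 154; 154 ⊕ 222 = 68.
P3: D(K, 91) = 122; 122 ⊕ 71 = 61.
P4: D(K, 252) = 71; 71 ⊕ 91 = 28.
P5: D(K, 255) = 95; 95 ⊕ 252 = 163.
Blocks that differ from the original plaintext: P3, P4.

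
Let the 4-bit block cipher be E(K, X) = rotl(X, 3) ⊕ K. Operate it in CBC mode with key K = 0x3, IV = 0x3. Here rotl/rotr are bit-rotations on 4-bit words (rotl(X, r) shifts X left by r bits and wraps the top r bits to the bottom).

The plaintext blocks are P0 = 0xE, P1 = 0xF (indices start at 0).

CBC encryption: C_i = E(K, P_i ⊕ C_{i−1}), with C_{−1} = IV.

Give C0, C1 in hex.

C0: P0 ⊕ 0x3 = 0xD; E(K, 0xD) = 0xD.
C1: P1 ⊕ 0xD = 0x2; E(K, 0x2) = 0x2.

C0 = 0xD, C1 = 0x2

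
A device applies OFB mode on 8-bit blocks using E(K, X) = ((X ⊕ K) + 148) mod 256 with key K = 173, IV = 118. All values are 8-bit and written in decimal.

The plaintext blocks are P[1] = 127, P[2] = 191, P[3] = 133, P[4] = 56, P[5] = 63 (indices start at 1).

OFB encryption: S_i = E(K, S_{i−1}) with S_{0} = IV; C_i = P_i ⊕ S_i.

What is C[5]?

C[5] = 144

C[1]: S = E(K, 118) = 111; 127 ⊕ 111 = 16.
C[2]: S = E(K, 111) = 86; 191 ⊕ 86 = 233.
C[3]: S = E(K, 86) = 143; 133 ⊕ 143 = 10.
C[4]: S = E(K, 143) = 182; 56 ⊕ 182 = 142.
C[5]: S = E(K, 182) = 175; 63 ⊕ 175 = 144.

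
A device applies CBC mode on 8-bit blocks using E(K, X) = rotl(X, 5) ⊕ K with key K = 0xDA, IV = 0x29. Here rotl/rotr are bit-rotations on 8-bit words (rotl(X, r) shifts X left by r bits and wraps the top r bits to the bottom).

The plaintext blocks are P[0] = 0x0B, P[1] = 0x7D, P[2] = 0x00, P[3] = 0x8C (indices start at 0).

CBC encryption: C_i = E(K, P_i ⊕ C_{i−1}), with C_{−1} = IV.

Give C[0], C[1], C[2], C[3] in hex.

C[0] = 0x9E, C[1] = 0xA6, C[2] = 0x0E, C[3] = 0x8A

C[0]: P[0] ⊕ 0x29 = 0x22; E(K, 0x22) = 0x9E.
C[1]: P[1] ⊕ 0x9E = 0xE3; E(K, 0xE3) = 0xA6.
C[2]: P[2] ⊕ 0xA6 = 0xA6; E(K, 0xA6) = 0x0E.
C[3]: P[3] ⊕ 0x0E = 0x82; E(K, 0x82) = 0x8A.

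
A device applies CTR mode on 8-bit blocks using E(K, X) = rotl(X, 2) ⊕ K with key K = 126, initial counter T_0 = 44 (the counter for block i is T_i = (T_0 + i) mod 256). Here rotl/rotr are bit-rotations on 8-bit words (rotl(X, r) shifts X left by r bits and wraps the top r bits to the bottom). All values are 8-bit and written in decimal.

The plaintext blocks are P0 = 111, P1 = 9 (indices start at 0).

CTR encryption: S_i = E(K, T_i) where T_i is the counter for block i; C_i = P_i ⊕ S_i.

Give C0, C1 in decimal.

C0 = 161, C1 = 195

C0: T = 44, S = E(K, T) = 206; 111 ⊕ 206 = 161.
C1: T = 45, S = E(K, T) = 202; 9 ⊕ 202 = 195.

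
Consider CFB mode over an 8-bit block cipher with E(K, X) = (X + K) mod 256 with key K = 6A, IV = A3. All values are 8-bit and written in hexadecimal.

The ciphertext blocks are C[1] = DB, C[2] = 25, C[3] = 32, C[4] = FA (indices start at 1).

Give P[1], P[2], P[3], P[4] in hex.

P[1] = D6, P[2] = 60, P[3] = BD, P[4] = 66

CFB decryption: P_i = C_i ⊕ E(K, C_{i−1}), with C_{0} = IV.
P[1]: E(K, A3) = 0D; DB ⊕ 0D = D6.
P[2]: E(K, DB) = 45; 25 ⊕ 45 = 60.
P[3]: E(K, 25) = 8F; 32 ⊕ 8F = BD.
P[4]: E(K, 32) = 9C; FA ⊕ 9C = 66.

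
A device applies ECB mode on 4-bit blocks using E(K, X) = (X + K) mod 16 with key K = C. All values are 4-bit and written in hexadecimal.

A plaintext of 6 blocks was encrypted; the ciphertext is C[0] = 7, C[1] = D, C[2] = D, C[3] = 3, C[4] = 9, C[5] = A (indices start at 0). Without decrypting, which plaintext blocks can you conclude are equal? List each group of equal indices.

P[1] = P[2]

ECB encrypts each block independently with the same key, so equal ciphertext blocks imply equal plaintext blocks.
C[1] = C[2] = D, so P[1] = P[2].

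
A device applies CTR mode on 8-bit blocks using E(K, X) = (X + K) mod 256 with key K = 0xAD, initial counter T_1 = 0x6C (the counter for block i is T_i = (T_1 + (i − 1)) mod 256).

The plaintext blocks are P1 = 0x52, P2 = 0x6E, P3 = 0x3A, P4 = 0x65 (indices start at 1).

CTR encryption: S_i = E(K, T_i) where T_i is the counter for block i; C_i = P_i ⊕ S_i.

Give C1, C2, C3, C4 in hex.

C1 = 0x4B, C2 = 0x74, C3 = 0x21, C4 = 0x79

C1: T = 0x6C, S = E(K, T) = 0x19; 0x52 ⊕ 0x19 = 0x4B.
C2: T = 0x6D, S = E(K, T) = 0x1A; 0x6E ⊕ 0x1A = 0x74.
C3: T = 0x6E, S = E(K, T) = 0x1B; 0x3A ⊕ 0x1B = 0x21.
C4: T = 0x6F, S = E(K, T) = 0x1C; 0x65 ⊕ 0x1C = 0x79.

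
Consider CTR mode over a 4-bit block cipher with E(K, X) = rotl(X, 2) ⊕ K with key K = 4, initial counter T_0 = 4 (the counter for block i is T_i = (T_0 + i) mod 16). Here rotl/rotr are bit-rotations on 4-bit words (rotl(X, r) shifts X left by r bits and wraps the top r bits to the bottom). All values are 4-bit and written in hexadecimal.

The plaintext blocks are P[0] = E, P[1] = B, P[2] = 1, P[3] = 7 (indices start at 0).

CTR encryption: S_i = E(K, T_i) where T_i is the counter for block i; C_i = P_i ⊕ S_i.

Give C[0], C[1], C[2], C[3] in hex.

C[0] = B, C[1] = A, C[2] = C, C[3] = E

C[0]: T = 4, S = E(K, T) = 5; E ⊕ 5 = B.
C[1]: T = 5, S = E(K, T) = 1; B ⊕ 1 = A.
C[2]: T = 6, S = E(K, T) = D; 1 ⊕ D = C.
C[3]: T = 7, S = E(K, T) = 9; 7 ⊕ 9 = E.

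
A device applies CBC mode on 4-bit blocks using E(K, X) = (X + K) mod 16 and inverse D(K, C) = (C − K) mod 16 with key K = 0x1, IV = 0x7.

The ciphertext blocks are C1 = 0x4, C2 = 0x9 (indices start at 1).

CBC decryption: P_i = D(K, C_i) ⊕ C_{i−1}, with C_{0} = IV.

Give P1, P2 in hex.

P1: D(K, 0x4) = 0x3; 0x3 ⊕ 0x7 = 0x4.
P2: D(K, 0x9) = 0x8; 0x8 ⊕ 0x4 = 0xC.

P1 = 0x4, P2 = 0xC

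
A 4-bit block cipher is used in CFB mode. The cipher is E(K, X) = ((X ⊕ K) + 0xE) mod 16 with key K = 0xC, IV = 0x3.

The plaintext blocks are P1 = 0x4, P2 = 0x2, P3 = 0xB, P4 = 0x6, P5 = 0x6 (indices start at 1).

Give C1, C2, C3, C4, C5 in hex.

CFB encryption: C_i = P_i ⊕ E(K, C_{i−1}), with C_{0} = IV.
C1: E(K, 0x3) = 0xD; 0x4 ⊕ 0xD = 0x9.
C2: E(K, 0x9) = 0x3; 0x2 ⊕ 0x3 = 0x1.
C3: E(K, 0x1) = 0xB; 0xB ⊕ 0xB = 0x0.
C4: E(K, 0x0) = 0xA; 0x6 ⊕ 0xA = 0xC.
C5: E(K, 0xC) = 0xE; 0x6 ⊕ 0xE = 0x8.

C1 = 0x9, C2 = 0x1, C3 = 0x0, C4 = 0xC, C5 = 0x8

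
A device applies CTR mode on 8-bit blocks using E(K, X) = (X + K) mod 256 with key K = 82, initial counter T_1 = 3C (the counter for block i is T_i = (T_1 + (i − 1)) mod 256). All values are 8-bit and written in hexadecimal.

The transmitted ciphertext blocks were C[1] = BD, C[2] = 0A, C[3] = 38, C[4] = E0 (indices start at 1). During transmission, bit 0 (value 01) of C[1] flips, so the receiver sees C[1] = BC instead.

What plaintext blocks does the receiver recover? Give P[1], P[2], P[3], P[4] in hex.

CTR decryption: S_i = E(K, T_i) where T_i is the counter for block i; P_i = C_i ⊕ S_i.
Only C[1] changed, to BC. In CTR, a change in C_i flips the same bit in P_i only; the keystream is unaffected. Decrypting the received ciphertext:
P[1]: T = 3C, S = E(K, T) = BE; BC ⊕ BE = 02.
P[2]: T = 3D, S = E(K, T) = BF; 0A ⊕ BF = B5.
P[3]: T = 3E, S = E(K, T) = C0; 38 ⊕ C0 = F8.
P[4]: T = 3F, S = E(K, T) = C1; E0 ⊕ C1 = 21.
Blocks that differ from the original plaintext: P[1].

P[1] = 02, P[2] = B5, P[3] = F8, P[4] = 21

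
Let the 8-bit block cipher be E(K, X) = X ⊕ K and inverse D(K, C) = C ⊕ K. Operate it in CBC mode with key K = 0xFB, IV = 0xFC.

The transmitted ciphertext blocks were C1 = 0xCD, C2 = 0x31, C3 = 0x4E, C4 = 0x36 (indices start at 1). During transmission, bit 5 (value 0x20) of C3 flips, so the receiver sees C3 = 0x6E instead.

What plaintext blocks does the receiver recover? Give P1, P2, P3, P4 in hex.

P1 = 0xCA, P2 = 0x07, P3 = 0xA4, P4 = 0xA3

CBC decryption: P_i = D(K, C_i) ⊕ C_{i−1}, with C_{0} = IV.
Only C3 changed, to 0x6E. In CBC, a change in C_i garbles P_i and flips the same bit in P_{i+1}. Decrypting the received ciphertext:
P1: D(K, 0xCD) = 0x36; 0x36 ⊕ 0xFC = 0xCA.
P2: D(K, 0x31) = 0xCA; 0xCA ⊕ 0xCD = 0x07.
P3: D(K, 0x6E) = 0x95; 0x95 ⊕ 0x31 = 0xA4.
P4: D(K, 0x36) = 0xCD; 0xCD ⊕ 0x6E = 0xA3.
Blocks that differ from the original plaintext: P3, P4.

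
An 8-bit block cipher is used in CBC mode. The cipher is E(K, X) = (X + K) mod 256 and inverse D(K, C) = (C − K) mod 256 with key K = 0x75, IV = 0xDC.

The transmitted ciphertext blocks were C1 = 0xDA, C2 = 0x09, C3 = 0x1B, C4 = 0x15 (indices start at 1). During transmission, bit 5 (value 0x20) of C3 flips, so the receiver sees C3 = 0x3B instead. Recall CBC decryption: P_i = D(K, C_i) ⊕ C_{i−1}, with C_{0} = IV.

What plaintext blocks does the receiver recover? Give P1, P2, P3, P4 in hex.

P1 = 0xB9, P2 = 0x4E, P3 = 0xCF, P4 = 0x9B

Only C3 changed, to 0x3B. In CBC, a change in C_i garbles P_i and flips the same bit in P_{i+1}. Decrypting the received ciphertext:
P1: D(K, 0xDA) = 0x65; 0x65 ⊕ 0xDC = 0xB9.
P2: D(K, 0x09) = 0x94; 0x94 ⊕ 0xDA = 0x4E.
P3: D(K, 0x3B) = 0xC6; 0xC6 ⊕ 0x09 = 0xCF.
P4: D(K, 0x15) = 0xA0; 0xA0 ⊕ 0x3B = 0x9B.
Blocks that differ from the original plaintext: P3, P4.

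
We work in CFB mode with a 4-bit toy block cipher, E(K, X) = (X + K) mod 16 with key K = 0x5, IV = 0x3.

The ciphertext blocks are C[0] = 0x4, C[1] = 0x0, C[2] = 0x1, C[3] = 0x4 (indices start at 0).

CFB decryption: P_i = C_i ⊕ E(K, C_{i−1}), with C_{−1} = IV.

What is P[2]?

P[2]: E(K, 0x0) = 0x5; 0x1 ⊕ 0x5 = 0x4.

P[2] = 0x4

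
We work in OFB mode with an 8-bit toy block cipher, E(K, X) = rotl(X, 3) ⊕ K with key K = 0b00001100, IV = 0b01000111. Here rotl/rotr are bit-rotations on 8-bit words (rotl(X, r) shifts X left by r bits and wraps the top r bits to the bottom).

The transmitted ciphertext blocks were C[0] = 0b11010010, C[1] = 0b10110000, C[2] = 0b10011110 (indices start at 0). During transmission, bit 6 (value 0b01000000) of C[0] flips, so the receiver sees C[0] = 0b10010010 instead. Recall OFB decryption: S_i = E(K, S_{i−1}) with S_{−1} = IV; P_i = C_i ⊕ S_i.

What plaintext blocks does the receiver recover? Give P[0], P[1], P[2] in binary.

Only C[0] changed, to 0b10010010. In OFB, a change in C_i flips the same bit in P_i only; the keystream is unaffected. Decrypting the received ciphertext:
P[0]: S = E(K, 0b01000111) = 0b00110110; 0b10010010 ⊕ 0b00110110 = 0b10100100.
P[1]: S = E(K, 0b00110110) = 0b10111101; 0b10110000 ⊕ 0b10111101 = 0b00001101.
P[2]: S = E(K, 0b10111101) = 0b11100001; 0b10011110 ⊕ 0b11100001 = 0b01111111.
Blocks that differ from the original plaintext: P[0].

P[0] = 0b10100100, P[1] = 0b00001101, P[2] = 0b01111111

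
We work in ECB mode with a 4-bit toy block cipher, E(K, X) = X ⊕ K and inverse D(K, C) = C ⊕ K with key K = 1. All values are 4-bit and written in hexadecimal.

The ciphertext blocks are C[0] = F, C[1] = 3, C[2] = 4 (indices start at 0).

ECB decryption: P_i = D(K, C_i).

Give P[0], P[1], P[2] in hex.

P[0] = E, P[1] = 2, P[2] = 5

P[0]: D(K, F) = E.
P[1]: D(K, 3) = 2.
P[2]: D(K, 4) = 5.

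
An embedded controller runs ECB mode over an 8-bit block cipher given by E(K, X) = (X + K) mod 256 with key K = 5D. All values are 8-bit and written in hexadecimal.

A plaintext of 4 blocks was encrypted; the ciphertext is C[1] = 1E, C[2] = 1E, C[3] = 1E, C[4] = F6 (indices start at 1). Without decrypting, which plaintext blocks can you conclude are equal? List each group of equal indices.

ECB encrypts each block independently with the same key, so equal ciphertext blocks imply equal plaintext blocks.
C[1] = C[2] = C[3] = 1E, so P[1] = P[2] = P[3].

P[1] = P[2] = P[3]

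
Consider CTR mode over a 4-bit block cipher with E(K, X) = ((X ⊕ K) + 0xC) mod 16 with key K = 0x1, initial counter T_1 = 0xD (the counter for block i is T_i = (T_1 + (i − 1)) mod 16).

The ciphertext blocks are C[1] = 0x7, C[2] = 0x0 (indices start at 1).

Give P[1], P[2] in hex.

P[1] = 0xF, P[2] = 0xB

CTR decryption: S_i = E(K, T_i) where T_i is the counter for block i; P_i = C_i ⊕ S_i.
P[1]: T = 0xD, S = E(K, T) = 0x8; 0x7 ⊕ 0x8 = 0xF.
P[2]: T = 0xE, S = E(K, T) = 0xB; 0x0 ⊕ 0xB = 0xB.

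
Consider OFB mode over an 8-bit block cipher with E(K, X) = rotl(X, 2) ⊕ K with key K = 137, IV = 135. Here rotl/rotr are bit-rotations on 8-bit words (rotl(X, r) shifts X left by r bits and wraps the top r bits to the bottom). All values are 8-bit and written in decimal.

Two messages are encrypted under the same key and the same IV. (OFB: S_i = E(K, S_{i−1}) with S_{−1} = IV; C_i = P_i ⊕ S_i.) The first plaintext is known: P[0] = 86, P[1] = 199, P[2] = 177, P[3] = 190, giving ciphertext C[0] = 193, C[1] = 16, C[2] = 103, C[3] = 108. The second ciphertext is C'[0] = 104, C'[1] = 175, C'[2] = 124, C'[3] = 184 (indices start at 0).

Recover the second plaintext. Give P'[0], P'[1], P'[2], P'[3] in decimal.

In OFB with a reused IV, both messages share the same keystream S_i, so C_i ⊕ C'_i = P_i ⊕ P'_i and thus P'_i = P_i ⊕ C_i ⊕ C'_i.
P'[0]: 86 ⊕ 193 ⊕ 104 = 255.
P'[1]: 199 ⊕ 16 ⊕ 175 = 120.
P'[2]: 177 ⊕ 103 ⊕ 124 = 170.
P'[3]: 190 ⊕ 108 ⊕ 184 = 106.

P'[0] = 255, P'[1] = 120, P'[2] = 170, P'[3] = 106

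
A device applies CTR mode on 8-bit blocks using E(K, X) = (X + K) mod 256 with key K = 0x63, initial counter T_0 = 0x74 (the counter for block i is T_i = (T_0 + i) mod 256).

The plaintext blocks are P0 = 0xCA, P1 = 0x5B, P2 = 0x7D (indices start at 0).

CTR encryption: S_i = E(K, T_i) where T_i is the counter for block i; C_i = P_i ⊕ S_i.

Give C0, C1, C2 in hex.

C0 = 0x1D, C1 = 0x83, C2 = 0xA4

C0: T = 0x74, S = E(K, T) = 0xD7; 0xCA ⊕ 0xD7 = 0x1D.
C1: T = 0x75, S = E(K, T) = 0xD8; 0x5B ⊕ 0xD8 = 0x83.
C2: T = 0x76, S = E(K, T) = 0xD9; 0x7D ⊕ 0xD9 = 0xA4.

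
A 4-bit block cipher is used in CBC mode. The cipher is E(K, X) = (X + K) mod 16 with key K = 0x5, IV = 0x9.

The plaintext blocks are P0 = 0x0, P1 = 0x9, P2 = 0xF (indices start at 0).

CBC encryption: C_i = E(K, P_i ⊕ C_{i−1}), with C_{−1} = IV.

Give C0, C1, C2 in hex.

C0: P0 ⊕ 0x9 = 0x9; E(K, 0x9) = 0xE.
C1: P1 ⊕ 0xE = 0x7; E(K, 0x7) = 0xC.
C2: P2 ⊕ 0xC = 0x3; E(K, 0x3) = 0x8.

C0 = 0xE, C1 = 0xC, C2 = 0x8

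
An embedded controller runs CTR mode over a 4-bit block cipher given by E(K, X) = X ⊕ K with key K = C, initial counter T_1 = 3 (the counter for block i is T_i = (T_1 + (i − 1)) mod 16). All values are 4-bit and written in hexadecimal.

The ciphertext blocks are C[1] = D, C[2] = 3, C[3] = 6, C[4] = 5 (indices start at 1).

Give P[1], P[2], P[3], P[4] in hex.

P[1] = 2, P[2] = B, P[3] = F, P[4] = F

CTR decryption: S_i = E(K, T_i) where T_i is the counter for block i; P_i = C_i ⊕ S_i.
P[1]: T = 3, S = E(K, T) = F; D ⊕ F = 2.
P[2]: T = 4, S = E(K, T) = 8; 3 ⊕ 8 = B.
P[3]: T = 5, S = E(K, T) = 9; 6 ⊕ 9 = F.
P[4]: T = 6, S = E(K, T) = A; 5 ⊕ A = F.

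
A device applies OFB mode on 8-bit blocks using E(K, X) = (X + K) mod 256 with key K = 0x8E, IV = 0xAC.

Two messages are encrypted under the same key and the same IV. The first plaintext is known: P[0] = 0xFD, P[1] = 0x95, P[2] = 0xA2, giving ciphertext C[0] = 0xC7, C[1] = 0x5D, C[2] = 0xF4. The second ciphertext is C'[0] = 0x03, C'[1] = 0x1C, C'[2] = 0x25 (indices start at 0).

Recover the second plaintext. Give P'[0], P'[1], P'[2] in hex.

In OFB with a reused IV, both messages share the same keystream S_i, so C_i ⊕ C'_i = P_i ⊕ P'_i and thus P'_i = P_i ⊕ C_i ⊕ C'_i.
P'[0]: 0xFD ⊕ 0xC7 ⊕ 0x03 = 0x39.
P'[1]: 0x95 ⊕ 0x5D ⊕ 0x1C = 0xD4.
P'[2]: 0xA2 ⊕ 0xF4 ⊕ 0x25 = 0x73.

P'[0] = 0x39, P'[1] = 0xD4, P'[2] = 0x73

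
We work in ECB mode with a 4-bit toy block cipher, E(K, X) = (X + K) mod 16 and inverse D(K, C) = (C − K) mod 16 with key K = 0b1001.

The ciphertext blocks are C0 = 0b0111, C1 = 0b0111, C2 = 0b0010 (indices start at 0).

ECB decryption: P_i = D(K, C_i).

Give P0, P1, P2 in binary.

P0: D(K, 0b0111) = 0b1110.
P1: D(K, 0b0111) = 0b1110.
P2: D(K, 0b0010) = 0b1001.

P0 = 0b1110, P1 = 0b1110, P2 = 0b1001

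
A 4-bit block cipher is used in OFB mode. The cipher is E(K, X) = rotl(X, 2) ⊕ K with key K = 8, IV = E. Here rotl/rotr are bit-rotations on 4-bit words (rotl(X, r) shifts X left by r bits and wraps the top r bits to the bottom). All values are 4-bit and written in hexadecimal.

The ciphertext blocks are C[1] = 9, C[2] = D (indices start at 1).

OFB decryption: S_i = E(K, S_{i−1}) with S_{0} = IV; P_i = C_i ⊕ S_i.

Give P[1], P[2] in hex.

P[1]: S = E(K, E) = 3; 9 ⊕ 3 = A.
P[2]: S = E(K, 3) = 4; D ⊕ 4 = 9.

P[1] = A, P[2] = 9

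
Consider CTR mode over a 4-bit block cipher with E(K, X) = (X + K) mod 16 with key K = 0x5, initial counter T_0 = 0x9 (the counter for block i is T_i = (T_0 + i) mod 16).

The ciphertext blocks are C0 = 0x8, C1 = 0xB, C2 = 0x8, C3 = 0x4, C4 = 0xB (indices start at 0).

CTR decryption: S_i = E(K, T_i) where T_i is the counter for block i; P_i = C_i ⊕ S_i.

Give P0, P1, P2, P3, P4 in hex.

P0: T = 0x9, S = E(K, T) = 0xE; 0x8 ⊕ 0xE = 0x6.
P1: T = 0xA, S = E(K, T) = 0xF; 0xB ⊕ 0xF = 0x4.
P2: T = 0xB, S = E(K, T) = 0x0; 0x8 ⊕ 0x0 = 0x8.
P3: T = 0xC, S = E(K, T) = 0x1; 0x4 ⊕ 0x1 = 0x5.
P4: T = 0xD, S = E(K, T) = 0x2; 0xB ⊕ 0x2 = 0x9.

P0 = 0x6, P1 = 0x4, P2 = 0x8, P3 = 0x5, P4 = 0x9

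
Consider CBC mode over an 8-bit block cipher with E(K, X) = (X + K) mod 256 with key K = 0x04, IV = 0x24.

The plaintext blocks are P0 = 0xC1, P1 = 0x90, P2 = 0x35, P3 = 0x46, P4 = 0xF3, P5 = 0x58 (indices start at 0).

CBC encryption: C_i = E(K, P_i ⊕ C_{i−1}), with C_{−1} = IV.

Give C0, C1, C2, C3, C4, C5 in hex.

C0: P0 ⊕ 0x24 = 0xE5; E(K, 0xE5) = 0xE9.
C1: P1 ⊕ 0xE9 = 0x79; E(K, 0x79) = 0x7D.
C2: P2 ⊕ 0x7D = 0x48; E(K, 0x48) = 0x4C.
C3: P3 ⊕ 0x4C = 0x0A; E(K, 0x0A) = 0x0E.
C4: P4 ⊕ 0x0E = 0xFD; E(K, 0xFD) = 0x01.
C5: P5 ⊕ 0x01 = 0x59; E(K, 0x59) = 0x5D.

C0 = 0xE9, C1 = 0x7D, C2 = 0x4C, C3 = 0x0E, C4 = 0x01, C5 = 0x5D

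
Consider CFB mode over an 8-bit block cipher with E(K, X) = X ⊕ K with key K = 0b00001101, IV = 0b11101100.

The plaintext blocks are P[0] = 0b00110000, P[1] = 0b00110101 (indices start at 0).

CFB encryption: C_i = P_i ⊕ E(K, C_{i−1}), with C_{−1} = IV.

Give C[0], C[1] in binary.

C[0]: E(K, 0b11101100) = 0b11100001; 0b00110000 ⊕ 0b11100001 = 0b11010001.
C[1]: E(K, 0b11010001) = 0b11011100; 0b00110101 ⊕ 0b11011100 = 0b11101001.

C[0] = 0b11010001, C[1] = 0b11101001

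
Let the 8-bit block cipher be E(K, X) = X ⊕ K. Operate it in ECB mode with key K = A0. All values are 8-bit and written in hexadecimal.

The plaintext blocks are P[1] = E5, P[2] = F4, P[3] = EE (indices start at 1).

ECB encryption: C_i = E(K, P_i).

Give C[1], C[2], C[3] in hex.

C[1] = 45, C[2] = 54, C[3] = 4E

C[1]: E(K, E5) = 45.
C[2]: E(K, F4) = 54.
C[3]: E(K, EE) = 4E.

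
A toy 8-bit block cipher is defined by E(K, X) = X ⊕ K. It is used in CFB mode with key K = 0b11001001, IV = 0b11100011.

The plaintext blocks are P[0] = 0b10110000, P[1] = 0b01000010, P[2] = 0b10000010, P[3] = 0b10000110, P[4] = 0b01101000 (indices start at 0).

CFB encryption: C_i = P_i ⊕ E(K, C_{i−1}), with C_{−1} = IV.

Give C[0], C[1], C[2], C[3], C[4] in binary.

C[0] = 0b10011010, C[1] = 0b00010001, C[2] = 0b01011010, C[3] = 0b00010101, C[4] = 0b10110100

C[0]: E(K, 0b11100011) = 0b00101010; 0b10110000 ⊕ 0b00101010 = 0b10011010.
C[1]: E(K, 0b10011010) = 0b01010011; 0b01000010 ⊕ 0b01010011 = 0b00010001.
C[2]: E(K, 0b00010001) = 0b11011000; 0b10000010 ⊕ 0b11011000 = 0b01011010.
C[3]: E(K, 0b01011010) = 0b10010011; 0b10000110 ⊕ 0b10010011 = 0b00010101.
C[4]: E(K, 0b00010101) = 0b11011100; 0b01101000 ⊕ 0b11011100 = 0b10110100.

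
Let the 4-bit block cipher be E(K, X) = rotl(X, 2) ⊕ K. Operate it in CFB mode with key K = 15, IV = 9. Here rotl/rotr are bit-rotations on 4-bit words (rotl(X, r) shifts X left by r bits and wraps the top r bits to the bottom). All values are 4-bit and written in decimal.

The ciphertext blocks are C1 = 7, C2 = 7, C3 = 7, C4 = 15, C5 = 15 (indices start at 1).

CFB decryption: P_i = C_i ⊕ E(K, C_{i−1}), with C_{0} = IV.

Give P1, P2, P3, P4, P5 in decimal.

P1: E(K, 9) = 9; 7 ⊕ 9 = 14.
P2: E(K, 7) = 2; 7 ⊕ 2 = 5.
P3: E(K, 7) = 2; 7 ⊕ 2 = 5.
P4: E(K, 7) = 2; 15 ⊕ 2 = 13.
P5: E(K, 15) = 0; 15 ⊕ 0 = 15.

P1 = 14, P2 = 5, P3 = 5, P4 = 13, P5 = 15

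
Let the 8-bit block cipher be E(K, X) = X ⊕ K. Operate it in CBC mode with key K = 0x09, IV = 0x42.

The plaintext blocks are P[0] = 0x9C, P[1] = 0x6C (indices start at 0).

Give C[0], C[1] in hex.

CBC encryption: C_i = E(K, P_i ⊕ C_{i−1}), with C_{−1} = IV.
C[0]: P[0] ⊕ 0x42 = 0xDE; E(K, 0xDE) = 0xD7.
C[1]: P[1] ⊕ 0xD7 = 0xBB; E(K, 0xBB) = 0xB2.

C[0] = 0xD7, C[1] = 0xB2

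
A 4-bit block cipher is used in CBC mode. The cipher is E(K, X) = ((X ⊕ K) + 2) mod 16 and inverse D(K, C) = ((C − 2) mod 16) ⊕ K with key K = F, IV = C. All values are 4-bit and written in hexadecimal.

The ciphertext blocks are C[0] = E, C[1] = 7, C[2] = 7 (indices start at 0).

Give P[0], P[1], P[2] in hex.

P[0] = F, P[1] = 4, P[2] = D

CBC decryption: P_i = D(K, C_i) ⊕ C_{i−1}, with C_{−1} = IV.
P[0]: D(K, E) = 3; 3 ⊕ C = F.
P[1]: D(K, 7) = A; A ⊕ E = 4.
P[2]: D(K, 7) = A; A ⊕ 7 = D.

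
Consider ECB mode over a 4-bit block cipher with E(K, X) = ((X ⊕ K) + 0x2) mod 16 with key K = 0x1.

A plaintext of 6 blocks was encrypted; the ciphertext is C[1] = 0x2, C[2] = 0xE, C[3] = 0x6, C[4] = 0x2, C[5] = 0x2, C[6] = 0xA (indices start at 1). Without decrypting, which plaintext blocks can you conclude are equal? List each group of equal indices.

P[1] = P[4] = P[5]

ECB encrypts each block independently with the same key, so equal ciphertext blocks imply equal plaintext blocks.
C[1] = C[4] = C[5] = 0x2, so P[1] = P[4] = P[5].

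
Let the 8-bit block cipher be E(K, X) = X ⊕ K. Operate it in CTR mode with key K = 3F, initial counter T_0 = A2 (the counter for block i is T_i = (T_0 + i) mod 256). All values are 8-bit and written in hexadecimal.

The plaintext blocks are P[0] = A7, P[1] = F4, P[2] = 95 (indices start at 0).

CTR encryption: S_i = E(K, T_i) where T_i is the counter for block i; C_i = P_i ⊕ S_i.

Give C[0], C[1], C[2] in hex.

C[0] = 3A, C[1] = 68, C[2] = 0E

C[0]: T = A2, S = E(K, T) = 9D; A7 ⊕ 9D = 3A.
C[1]: T = A3, S = E(K, T) = 9C; F4 ⊕ 9C = 68.
C[2]: T = A4, S = E(K, T) = 9B; 95 ⊕ 9B = 0E.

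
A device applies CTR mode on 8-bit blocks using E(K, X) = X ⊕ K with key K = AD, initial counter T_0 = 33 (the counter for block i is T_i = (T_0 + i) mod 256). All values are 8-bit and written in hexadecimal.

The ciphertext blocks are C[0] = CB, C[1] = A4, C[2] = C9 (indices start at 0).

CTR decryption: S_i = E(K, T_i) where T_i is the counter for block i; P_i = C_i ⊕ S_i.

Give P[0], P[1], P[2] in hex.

P[0]: T = 33, S = E(K, T) = 9E; CB ⊕ 9E = 55.
P[1]: T = 34, S = E(K, T) = 99; A4 ⊕ 99 = 3D.
P[2]: T = 35, S = E(K, T) = 98; C9 ⊕ 98 = 51.

P[0] = 55, P[1] = 3D, P[2] = 51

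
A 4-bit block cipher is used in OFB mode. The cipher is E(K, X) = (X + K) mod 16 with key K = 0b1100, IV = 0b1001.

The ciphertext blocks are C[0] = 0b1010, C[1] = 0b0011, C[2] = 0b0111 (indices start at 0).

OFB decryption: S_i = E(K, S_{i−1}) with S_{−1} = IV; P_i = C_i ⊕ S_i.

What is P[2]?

P[0]: S = E(K, 0b1001) = 0b0101; 0b1010 ⊕ 0b0101 = 0b1111.
P[1]: S = E(K, 0b0101) = 0b0001; 0b0011 ⊕ 0b0001 = 0b0010.
P[2]: S = E(K, 0b0001) = 0b1101; 0b0111 ⊕ 0b1101 = 0b1010.

P[2] = 0b1010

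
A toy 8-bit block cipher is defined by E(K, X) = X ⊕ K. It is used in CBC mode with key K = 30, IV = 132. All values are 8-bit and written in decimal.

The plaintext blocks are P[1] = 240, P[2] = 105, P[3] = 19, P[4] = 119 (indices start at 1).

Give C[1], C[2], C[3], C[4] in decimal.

CBC encryption: C_i = E(K, P_i ⊕ C_{i−1}), with C_{0} = IV.
C[1]: P[1] ⊕ 132 = 116; E(K, 116) = 106.
C[2]: P[2] ⊕ 106 = 3; E(K, 3) = 29.
C[3]: P[3] ⊕ 29 = 14; E(K, 14) = 16.
C[4]: P[4] ⊕ 16 = 103; E(K, 103) = 121.

C[1] = 106, C[2] = 29, C[3] = 16, C[4] = 121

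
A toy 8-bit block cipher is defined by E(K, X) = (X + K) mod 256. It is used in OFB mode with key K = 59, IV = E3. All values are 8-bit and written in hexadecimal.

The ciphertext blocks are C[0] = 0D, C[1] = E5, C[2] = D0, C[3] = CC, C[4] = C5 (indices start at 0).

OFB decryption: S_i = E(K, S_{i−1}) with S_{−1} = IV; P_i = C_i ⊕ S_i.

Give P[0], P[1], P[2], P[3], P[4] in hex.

P[0]: S = E(K, E3) = 3C; 0D ⊕ 3C = 31.
P[1]: S = E(K, 3C) = 95; E5 ⊕ 95 = 70.
P[2]: S = E(K, 95) = EE; D0 ⊕ EE = 3E.
P[3]: S = E(K, EE) = 47; CC ⊕ 47 = 8B.
P[4]: S = E(K, 47) = A0; C5 ⊕ A0 = 65.

P[0] = 31, P[1] = 70, P[2] = 3E, P[3] = 8B, P[4] = 65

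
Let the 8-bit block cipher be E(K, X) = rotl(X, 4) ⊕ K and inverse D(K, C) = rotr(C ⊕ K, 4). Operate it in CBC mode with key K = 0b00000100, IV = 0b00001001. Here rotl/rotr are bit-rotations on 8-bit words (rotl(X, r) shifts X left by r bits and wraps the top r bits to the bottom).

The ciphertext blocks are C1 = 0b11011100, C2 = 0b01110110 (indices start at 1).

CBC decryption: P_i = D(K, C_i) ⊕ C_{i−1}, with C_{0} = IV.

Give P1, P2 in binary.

P1: D(K, 0b11011100) = 0b10001101; 0b10001101 ⊕ 0b00001001 = 0b10000100.
P2: D(K, 0b01110110) = 0b00100111; 0b00100111 ⊕ 0b11011100 = 0b11111011.

P1 = 0b10000100, P2 = 0b11111011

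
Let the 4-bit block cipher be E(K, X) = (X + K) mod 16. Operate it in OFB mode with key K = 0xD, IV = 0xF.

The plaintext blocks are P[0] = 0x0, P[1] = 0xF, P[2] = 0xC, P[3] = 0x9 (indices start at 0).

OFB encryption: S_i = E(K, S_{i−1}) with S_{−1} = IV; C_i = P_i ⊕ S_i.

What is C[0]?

C[0] = 0xC

C[0]: S = E(K, 0xF) = 0xC; 0x0 ⊕ 0xC = 0xC.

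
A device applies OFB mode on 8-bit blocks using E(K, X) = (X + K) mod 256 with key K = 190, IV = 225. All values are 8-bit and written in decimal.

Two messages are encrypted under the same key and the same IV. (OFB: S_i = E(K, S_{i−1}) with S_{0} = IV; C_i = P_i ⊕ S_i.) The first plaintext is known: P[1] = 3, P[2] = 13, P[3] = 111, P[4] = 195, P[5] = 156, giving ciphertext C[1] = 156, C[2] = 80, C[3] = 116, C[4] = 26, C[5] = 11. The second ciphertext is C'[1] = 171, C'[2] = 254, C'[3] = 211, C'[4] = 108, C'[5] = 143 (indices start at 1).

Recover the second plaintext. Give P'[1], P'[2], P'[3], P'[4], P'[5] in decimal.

P'[1] = 52, P'[2] = 163, P'[3] = 200, P'[4] = 181, P'[5] = 24

In OFB with a reused IV, both messages share the same keystream S_i, so C_i ⊕ C'_i = P_i ⊕ P'_i and thus P'_i = P_i ⊕ C_i ⊕ C'_i.
P'[1]: 3 ⊕ 156 ⊕ 171 = 52.
P'[2]: 13 ⊕ 80 ⊕ 254 = 163.
P'[3]: 111 ⊕ 116 ⊕ 211 = 200.
P'[4]: 195 ⊕ 26 ⊕ 108 = 181.
P'[5]: 156 ⊕ 11 ⊕ 143 = 24.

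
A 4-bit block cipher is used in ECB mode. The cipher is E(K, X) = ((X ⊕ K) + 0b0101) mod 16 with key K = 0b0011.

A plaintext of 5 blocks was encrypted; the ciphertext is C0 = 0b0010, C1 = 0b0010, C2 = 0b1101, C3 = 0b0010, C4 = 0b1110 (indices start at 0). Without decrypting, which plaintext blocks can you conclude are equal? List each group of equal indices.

P0 = P1 = P3

ECB encrypts each block independently with the same key, so equal ciphertext blocks imply equal plaintext blocks.
C0 = C1 = C3 = 0b0010, so P0 = P1 = P3.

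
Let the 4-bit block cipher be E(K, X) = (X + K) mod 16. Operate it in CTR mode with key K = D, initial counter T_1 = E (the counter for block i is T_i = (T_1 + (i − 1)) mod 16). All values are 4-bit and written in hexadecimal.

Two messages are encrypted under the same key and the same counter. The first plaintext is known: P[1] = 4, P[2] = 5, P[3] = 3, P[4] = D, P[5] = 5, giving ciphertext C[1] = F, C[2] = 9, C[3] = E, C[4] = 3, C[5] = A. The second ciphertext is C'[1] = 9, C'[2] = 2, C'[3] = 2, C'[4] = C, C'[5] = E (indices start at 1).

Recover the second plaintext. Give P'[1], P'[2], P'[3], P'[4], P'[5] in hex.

P'[1] = 2, P'[2] = E, P'[3] = F, P'[4] = 2, P'[5] = 1

In CTR with a reused counter, both messages share the same keystream S_i, so C_i ⊕ C'_i = P_i ⊕ P'_i and thus P'_i = P_i ⊕ C_i ⊕ C'_i.
P'[1]: 4 ⊕ F ⊕ 9 = 2.
P'[2]: 5 ⊕ 9 ⊕ 2 = E.
P'[3]: 3 ⊕ E ⊕ 2 = F.
P'[4]: D ⊕ 3 ⊕ C = 2.
P'[5]: 5 ⊕ A ⊕ E = 1.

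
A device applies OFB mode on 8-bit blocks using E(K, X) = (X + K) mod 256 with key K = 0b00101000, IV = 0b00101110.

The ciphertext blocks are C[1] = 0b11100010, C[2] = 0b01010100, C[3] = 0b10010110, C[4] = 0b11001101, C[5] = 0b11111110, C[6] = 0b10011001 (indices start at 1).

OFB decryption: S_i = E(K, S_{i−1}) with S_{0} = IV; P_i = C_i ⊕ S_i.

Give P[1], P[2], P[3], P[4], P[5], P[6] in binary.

P[1] = 0b10110100, P[2] = 0b00101010, P[3] = 0b00110000, P[4] = 0b00000011, P[5] = 0b00001000, P[6] = 0b10000111

P[1]: S = E(K, 0b00101110) = 0b01010110; 0b11100010 ⊕ 0b01010110 = 0b10110100.
P[2]: S = E(K, 0b01010110) = 0b01111110; 0b01010100 ⊕ 0b01111110 = 0b00101010.
P[3]: S = E(K, 0b01111110) = 0b10100110; 0b10010110 ⊕ 0b10100110 = 0b00110000.
P[4]: S = E(K, 0b10100110) = 0b11001110; 0b11001101 ⊕ 0b11001110 = 0b00000011.
P[5]: S = E(K, 0b11001110) = 0b11110110; 0b11111110 ⊕ 0b11110110 = 0b00001000.
P[6]: S = E(K, 0b11110110) = 0b00011110; 0b10011001 ⊕ 0b00011110 = 0b10000111.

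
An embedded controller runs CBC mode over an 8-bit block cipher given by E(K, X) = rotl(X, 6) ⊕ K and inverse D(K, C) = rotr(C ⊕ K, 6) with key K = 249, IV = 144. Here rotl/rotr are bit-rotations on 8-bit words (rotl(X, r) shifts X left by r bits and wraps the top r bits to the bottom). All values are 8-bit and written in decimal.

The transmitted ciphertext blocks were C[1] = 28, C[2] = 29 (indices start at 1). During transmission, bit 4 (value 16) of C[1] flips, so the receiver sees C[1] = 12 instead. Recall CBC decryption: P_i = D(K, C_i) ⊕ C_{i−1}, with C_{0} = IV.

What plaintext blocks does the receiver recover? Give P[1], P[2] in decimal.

Only C[1] changed, to 12. In CBC, a change in C_i garbles P_i and flips the same bit in P_{i+1}. Decrypting the received ciphertext:
P[1]: D(K, 12) = 215; 215 ⊕ 144 = 71.
P[2]: D(K, 29) = 147; 147 ⊕ 12 = 159.
Blocks that differ from the original plaintext: P[1], P[2].

P[1] = 71, P[2] = 159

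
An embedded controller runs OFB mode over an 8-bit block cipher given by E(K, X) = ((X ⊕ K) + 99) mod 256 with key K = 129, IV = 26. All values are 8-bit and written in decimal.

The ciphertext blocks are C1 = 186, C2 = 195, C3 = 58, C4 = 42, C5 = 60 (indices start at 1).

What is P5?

OFB decryption: S_i = E(K, S_{i−1}) with S_{0} = IV; P_i = C_i ⊕ S_i.
P1: S = E(K, 26) = 254; 186 ⊕ 254 = 68.
P2: S = E(K, 254) = 226; 195 ⊕ 226 = 33.
P3: S = E(K, 226) = 198; 58 ⊕ 198 = 252.
P4: S = E(K, 198) = 170; 42 ⊕ 170 = 128.
P5: S = E(K, 170) = 142; 60 ⊕ 142 = 178.

P5 = 178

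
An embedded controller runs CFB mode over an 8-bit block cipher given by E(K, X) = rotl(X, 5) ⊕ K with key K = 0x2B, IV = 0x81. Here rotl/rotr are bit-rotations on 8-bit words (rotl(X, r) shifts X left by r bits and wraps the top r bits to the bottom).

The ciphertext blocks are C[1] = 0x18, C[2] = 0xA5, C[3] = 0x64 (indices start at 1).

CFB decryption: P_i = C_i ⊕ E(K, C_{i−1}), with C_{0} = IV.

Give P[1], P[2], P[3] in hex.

P[1]: E(K, 0x81) = 0x1B; 0x18 ⊕ 0x1B = 0x03.
P[2]: E(K, 0x18) = 0x28; 0xA5 ⊕ 0x28 = 0x8D.
P[3]: E(K, 0xA5) = 0x9F; 0x64 ⊕ 0x9F = 0xFB.

P[1] = 0x03, P[2] = 0x8D, P[3] = 0xFB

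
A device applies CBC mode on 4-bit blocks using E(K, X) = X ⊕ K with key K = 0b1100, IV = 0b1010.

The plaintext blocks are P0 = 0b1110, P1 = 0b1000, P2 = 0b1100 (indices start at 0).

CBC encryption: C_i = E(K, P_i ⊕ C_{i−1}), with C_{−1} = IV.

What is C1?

C1 = 0b1100

C0: P0 ⊕ 0b1010 = 0b0100; E(K, 0b0100) = 0b1000.
C1: P1 ⊕ 0b1000 = 0b0000; E(K, 0b0000) = 0b1100.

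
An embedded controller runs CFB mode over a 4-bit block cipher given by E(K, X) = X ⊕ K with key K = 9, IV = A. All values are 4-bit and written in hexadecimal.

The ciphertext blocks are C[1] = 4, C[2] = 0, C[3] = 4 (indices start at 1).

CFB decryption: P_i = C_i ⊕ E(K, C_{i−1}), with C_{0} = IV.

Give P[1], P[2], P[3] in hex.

P[1] = 7, P[2] = D, P[3] = D

P[1]: E(K, A) = 3; 4 ⊕ 3 = 7.
P[2]: E(K, 4) = D; 0 ⊕ D = D.
P[3]: E(K, 0) = 9; 4 ⊕ 9 = D.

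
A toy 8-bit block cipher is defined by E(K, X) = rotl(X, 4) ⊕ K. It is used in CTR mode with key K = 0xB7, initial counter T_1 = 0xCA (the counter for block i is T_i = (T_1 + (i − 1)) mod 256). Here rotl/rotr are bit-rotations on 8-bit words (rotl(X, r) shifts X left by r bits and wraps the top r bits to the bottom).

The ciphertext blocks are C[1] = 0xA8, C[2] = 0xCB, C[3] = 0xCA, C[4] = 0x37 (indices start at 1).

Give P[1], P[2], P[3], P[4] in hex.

CTR decryption: S_i = E(K, T_i) where T_i is the counter for block i; P_i = C_i ⊕ S_i.
P[1]: T = 0xCA, S = E(K, T) = 0x1B; 0xA8 ⊕ 0x1B = 0xB3.
P[2]: T = 0xCB, S = E(K, T) = 0x0B; 0xCB ⊕ 0x0B = 0xC0.
P[3]: T = 0xCC, S = E(K, T) = 0x7B; 0xCA ⊕ 0x7B = 0xB1.
P[4]: T = 0xCD, S = E(K, T) = 0x6B; 0x37 ⊕ 0x6B = 0x5C.

P[1] = 0xB3, P[2] = 0xC0, P[3] = 0xB1, P[4] = 0x5C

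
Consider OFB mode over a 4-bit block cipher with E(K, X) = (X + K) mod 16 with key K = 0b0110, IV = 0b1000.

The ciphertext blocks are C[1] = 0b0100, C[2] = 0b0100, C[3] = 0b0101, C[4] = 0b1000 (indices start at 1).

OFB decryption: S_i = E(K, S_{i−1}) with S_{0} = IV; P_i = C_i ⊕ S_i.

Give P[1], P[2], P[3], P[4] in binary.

P[1] = 0b1010, P[2] = 0b0000, P[3] = 0b1111, P[4] = 0b1000

P[1]: S = E(K, 0b1000) = 0b1110; 0b0100 ⊕ 0b1110 = 0b1010.
P[2]: S = E(K, 0b1110) = 0b0100; 0b0100 ⊕ 0b0100 = 0b0000.
P[3]: S = E(K, 0b0100) = 0b1010; 0b0101 ⊕ 0b1010 = 0b1111.
P[4]: S = E(K, 0b1010) = 0b0000; 0b1000 ⊕ 0b0000 = 0b1000.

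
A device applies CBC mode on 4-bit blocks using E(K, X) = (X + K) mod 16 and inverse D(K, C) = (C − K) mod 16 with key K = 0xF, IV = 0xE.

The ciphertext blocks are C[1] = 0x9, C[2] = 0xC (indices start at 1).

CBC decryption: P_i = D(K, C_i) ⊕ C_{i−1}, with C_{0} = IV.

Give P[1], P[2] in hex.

P[1]: D(K, 0x9) = 0xA; 0xA ⊕ 0xE = 0x4.
P[2]: D(K, 0xC) = 0xD; 0xD ⊕ 0x9 = 0x4.

P[1] = 0x4, P[2] = 0x4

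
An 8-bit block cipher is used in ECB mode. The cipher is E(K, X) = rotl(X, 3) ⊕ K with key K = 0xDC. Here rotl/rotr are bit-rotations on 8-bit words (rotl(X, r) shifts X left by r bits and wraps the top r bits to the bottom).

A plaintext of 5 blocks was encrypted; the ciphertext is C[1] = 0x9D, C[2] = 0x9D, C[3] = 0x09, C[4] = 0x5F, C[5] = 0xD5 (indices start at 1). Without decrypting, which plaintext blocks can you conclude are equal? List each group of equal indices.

P[1] = P[2]

ECB encrypts each block independently with the same key, so equal ciphertext blocks imply equal plaintext blocks.
C[1] = C[2] = 0x9D, so P[1] = P[2].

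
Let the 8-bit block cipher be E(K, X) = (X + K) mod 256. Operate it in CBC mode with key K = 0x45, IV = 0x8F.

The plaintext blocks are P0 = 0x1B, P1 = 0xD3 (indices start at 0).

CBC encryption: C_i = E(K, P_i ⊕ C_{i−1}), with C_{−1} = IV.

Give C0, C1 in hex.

C0: P0 ⊕ 0x8F = 0x94; E(K, 0x94) = 0xD9.
C1: P1 ⊕ 0xD9 = 0x0A; E(K, 0x0A) = 0x4F.

C0 = 0xD9, C1 = 0x4F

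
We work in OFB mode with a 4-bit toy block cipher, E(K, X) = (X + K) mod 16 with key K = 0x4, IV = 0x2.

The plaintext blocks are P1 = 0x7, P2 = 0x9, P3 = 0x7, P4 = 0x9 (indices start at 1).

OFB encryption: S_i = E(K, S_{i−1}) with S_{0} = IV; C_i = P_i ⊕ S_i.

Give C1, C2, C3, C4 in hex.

C1: S = E(K, 0x2) = 0x6; 0x7 ⊕ 0x6 = 0x1.
C2: S = E(K, 0x6) = 0xA; 0x9 ⊕ 0xA = 0x3.
C3: S = E(K, 0xA) = 0xE; 0x7 ⊕ 0xE = 0x9.
C4: S = E(K, 0xE) = 0x2; 0x9 ⊕ 0x2 = 0xB.

C1 = 0x1, C2 = 0x3, C3 = 0x9, C4 = 0xB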